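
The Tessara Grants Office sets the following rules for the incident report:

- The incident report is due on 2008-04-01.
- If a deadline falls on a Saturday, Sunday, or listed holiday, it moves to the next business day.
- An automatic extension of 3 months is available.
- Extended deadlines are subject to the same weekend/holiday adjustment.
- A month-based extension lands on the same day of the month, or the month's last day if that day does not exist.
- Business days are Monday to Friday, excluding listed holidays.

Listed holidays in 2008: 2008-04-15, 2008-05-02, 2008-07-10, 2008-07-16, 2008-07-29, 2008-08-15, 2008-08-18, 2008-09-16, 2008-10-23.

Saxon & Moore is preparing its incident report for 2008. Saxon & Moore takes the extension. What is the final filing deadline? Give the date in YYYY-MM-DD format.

Start from the fixed due date, 2008-04-01.
2008-04-01 is a Tuesday and not a listed holiday, so it stands.
Applying the 3 months extension: 3 months after 2008-04-01 is 2008-07-01.
2008-07-01 falls on a Tuesday, which is a business day, so no adjustment is needed.
Final deadline: 2008-07-01.

2008-07-01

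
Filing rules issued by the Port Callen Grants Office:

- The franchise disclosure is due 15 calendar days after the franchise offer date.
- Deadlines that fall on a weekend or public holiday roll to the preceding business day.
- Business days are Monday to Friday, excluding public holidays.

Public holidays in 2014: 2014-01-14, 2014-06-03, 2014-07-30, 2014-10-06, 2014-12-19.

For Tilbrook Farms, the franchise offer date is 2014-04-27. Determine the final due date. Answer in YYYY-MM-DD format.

From 2014-04-27, 15 calendar days later is 2014-05-12.
2014-05-12 is a Monday and not a listed holiday, so it stands.
The final due date is 2014-05-12.

2014-05-12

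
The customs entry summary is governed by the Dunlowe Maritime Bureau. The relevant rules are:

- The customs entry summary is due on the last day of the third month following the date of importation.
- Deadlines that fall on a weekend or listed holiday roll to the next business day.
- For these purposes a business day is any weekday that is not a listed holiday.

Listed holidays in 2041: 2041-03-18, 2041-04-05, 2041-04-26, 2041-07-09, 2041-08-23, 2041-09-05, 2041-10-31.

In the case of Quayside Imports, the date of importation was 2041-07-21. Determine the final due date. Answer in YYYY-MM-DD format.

2041-11-01

3 months after 2041-07-21 falls in October 2041; the last day of that month is 2041-10-31.
2041-10-31 is a listed holiday, so it moves to the next business day, 2041-11-01 (Friday).
So the filing is due 2041-11-01.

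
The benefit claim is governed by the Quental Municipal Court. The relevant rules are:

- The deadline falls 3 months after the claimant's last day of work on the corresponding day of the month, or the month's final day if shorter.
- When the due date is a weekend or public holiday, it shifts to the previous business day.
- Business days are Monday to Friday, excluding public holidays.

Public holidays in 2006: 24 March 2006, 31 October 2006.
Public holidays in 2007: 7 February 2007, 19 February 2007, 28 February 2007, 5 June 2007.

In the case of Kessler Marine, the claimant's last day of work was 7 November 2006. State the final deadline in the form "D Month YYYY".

6 February 2007

3 months after 7 November 2006, on the same day of the month, is 7 February 2007.
7 February 2007 falls on a listed holiday. Rolling to the preceding business day gives 6 February 2007, a Tuesday.
So the filing is due 6 February 2007.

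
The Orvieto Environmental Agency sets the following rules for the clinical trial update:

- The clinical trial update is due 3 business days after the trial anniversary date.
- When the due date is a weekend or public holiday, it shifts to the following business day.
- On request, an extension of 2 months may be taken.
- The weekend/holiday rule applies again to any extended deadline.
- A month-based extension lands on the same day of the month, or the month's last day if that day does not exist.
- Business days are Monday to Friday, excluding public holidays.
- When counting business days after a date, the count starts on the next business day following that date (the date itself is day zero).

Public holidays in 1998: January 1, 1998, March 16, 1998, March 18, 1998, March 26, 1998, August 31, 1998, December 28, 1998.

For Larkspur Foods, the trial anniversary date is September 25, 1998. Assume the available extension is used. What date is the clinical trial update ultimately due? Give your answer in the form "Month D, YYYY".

November 30, 1998

Counting 3 business days after September 25, 1998 (skipping weekends and listed holidays) reaches September 30, 1998.
September 30, 1998 is a Wednesday and not a listed holiday, so it stands.
Add 2 months to September 30, 1998: November 30, 1998.
November 30, 1998 falls on a Monday, which is a business day, so no adjustment is needed.
Final deadline: November 30, 1998.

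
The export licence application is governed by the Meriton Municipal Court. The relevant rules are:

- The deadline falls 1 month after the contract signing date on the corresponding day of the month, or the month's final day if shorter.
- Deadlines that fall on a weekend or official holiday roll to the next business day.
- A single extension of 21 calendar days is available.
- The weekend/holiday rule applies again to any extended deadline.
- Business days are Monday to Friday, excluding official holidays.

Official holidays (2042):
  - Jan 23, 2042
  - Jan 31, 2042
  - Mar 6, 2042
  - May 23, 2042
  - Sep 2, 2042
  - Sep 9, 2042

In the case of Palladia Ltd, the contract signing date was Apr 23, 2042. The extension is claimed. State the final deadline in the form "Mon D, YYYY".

Moving 1 month forward from Apr 23, 2042 on the corresponding day gives May 23, 2042.
May 23, 2042 is a listed holiday, so it moves to the next business day, May 26, 2042 (Monday).
The 21-calendar-day extension moves the deadline from May 26, 2042 to Jun 16, 2042.
Since Jun 16, 2042 is a Monday and not a holiday, the date is unchanged.
Deadline: Jun 16, 2042.

Jun 16, 2042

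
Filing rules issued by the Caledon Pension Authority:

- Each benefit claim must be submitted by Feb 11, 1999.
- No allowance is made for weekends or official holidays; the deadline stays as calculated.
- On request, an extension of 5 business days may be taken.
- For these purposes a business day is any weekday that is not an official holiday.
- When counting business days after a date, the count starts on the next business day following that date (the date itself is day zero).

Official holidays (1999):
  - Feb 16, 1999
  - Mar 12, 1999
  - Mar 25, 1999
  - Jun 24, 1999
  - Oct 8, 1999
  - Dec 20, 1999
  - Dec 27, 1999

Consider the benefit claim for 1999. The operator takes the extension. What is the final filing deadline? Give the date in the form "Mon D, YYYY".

Feb 19, 1999

The statutory due date is Feb 11, 1999.
Feb 11, 1999 falls on a Thursday. The rules make no weekend/holiday allowance, so it remains Feb 11, 1999.
Counting 5 further business days from Feb 11, 1999 reaches Feb 19, 1999.
No adjustment is made for weekends or holidays, so Feb 19, 1999 stands.
Deadline: Feb 19, 1999.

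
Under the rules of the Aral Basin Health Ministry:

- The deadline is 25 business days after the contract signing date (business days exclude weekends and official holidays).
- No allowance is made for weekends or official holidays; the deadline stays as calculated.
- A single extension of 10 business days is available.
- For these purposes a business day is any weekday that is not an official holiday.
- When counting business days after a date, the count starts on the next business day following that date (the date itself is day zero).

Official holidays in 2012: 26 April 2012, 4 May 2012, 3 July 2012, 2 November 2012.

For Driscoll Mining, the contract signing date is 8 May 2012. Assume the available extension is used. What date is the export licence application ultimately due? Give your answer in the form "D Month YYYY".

25 business days after 8 May 2012, excluding weekends and holidays, is 12 June 2012.
12 June 2012 falls on a Tuesday. The rules make no weekend/holiday allowance, so it remains 12 June 2012.
Applying the 10-business-day extension: 10 business days after 12 June 2012 is 26 June 2012.
26 June 2012 falls on a Tuesday. The rules make no weekend/holiday allowance, so it remains 26 June 2012.
Deadline: 26 June 2012.

26 June 2012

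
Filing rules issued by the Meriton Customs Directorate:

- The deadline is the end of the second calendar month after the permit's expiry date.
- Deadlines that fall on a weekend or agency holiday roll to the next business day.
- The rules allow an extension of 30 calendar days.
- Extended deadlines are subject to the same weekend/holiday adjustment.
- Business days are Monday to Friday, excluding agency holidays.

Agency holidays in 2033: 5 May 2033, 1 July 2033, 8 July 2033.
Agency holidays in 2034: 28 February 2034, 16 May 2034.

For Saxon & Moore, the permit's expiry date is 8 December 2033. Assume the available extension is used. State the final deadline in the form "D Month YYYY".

31 March 2034

2 months after 8 December 2033 falls in February 2034; the last day of that month is 28 February 2034.
28 February 2034 is a listed holiday; the next business day is 1 March 2034 (Wednesday).
The 30-calendar-day extension moves the deadline from 1 March 2034 to 31 March 2034.
Since 31 March 2034 is a Friday and not a holiday, the date is unchanged.
Final deadline: 31 March 2034.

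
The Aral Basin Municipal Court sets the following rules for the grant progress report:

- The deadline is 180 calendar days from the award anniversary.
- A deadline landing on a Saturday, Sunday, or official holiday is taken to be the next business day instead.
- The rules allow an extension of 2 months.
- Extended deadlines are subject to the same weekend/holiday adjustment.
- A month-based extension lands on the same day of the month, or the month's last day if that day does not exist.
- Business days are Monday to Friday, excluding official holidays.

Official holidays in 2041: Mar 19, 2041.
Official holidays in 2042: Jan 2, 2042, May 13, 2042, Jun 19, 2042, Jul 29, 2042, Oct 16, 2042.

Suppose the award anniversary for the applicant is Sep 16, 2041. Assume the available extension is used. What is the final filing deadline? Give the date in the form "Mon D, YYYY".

From Sep 16, 2041, 180 calendar days later is Mar 15, 2042.
Mar 15, 2042 is a Saturday, so it moves to the next business day, Mar 17, 2042 (Monday).
Add 2 months to Mar 17, 2042: May 17, 2042.
Because May 17, 2042 is a Saturday, the deadline becomes May 19, 2042 (Monday).
Final deadline: May 19, 2042.

May 19, 2042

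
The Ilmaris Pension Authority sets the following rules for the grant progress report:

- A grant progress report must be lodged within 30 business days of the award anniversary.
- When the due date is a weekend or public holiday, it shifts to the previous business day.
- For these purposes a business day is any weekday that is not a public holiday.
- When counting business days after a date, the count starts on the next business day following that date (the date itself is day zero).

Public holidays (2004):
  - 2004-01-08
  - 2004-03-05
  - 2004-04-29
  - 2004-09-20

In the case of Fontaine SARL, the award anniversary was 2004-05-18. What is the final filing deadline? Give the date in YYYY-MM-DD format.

Counting 30 business days after 2004-05-18 (skipping weekends and listed holidays) reaches 2004-06-29.
2004-06-29 (Tuesday) is already a business day.
Deadline: 2004-06-29.

2004-06-29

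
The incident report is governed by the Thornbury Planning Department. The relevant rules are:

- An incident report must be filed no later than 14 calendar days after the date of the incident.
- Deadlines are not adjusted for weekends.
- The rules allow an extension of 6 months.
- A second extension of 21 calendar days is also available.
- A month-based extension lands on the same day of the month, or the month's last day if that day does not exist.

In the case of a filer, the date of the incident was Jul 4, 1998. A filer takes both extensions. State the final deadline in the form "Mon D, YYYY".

Feb 8, 1999

14 calendar days after Jul 4, 1998 is Jul 18, 1998.
No adjustment is made for weekends or holidays, so Jul 18, 1998 stands.
Applying the 6 months extension: 6 months after Jul 18, 1998 is Jan 18, 1999.
Jan 18, 1999 is a Monday; no weekend or holiday adjustment applies.
The 21-calendar-day extension moves the deadline from Jan 18, 1999 to Feb 8, 1999.
Feb 8, 1999 is a Monday; no weekend or holiday adjustment applies.
Deadline: Feb 8, 1999.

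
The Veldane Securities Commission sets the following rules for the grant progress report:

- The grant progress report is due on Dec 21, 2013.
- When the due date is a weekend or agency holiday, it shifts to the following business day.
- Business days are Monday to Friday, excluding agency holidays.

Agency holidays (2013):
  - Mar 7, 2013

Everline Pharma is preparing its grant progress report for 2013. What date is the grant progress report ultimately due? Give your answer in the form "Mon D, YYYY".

The statutory due date is Dec 21, 2013.
Dec 21, 2013 falls on a Saturday. Rolling to the next business day gives Dec 23, 2013, a Monday.
Final deadline: Dec 23, 2013.

Dec 23, 2013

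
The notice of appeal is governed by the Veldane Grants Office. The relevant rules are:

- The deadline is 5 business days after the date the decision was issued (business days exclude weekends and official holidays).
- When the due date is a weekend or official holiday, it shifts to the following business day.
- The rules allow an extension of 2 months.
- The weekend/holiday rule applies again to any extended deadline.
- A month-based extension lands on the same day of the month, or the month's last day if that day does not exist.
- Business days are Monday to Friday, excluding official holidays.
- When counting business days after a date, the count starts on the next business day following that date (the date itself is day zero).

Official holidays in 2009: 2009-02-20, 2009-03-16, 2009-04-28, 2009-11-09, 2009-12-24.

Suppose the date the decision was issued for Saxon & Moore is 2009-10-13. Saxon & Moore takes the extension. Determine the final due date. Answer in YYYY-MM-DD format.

2009-12-21

Starting the day after 2009-10-13 and counting 5 business days lands on 2009-10-20.
2009-10-20 falls on a Tuesday, which is a business day, so no adjustment is needed.
The 2 months extension carries 2009-10-20 to 2009-12-20.
Because 2009-12-20 is a Sunday, the deadline becomes 2009-12-21 (Monday).
So the filing is due 2009-12-21.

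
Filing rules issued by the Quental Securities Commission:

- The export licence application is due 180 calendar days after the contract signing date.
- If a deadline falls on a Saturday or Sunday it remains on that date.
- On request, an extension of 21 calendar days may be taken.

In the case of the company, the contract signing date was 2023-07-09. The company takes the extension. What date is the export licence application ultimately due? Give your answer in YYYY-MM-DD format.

Trigger date 2023-07-09 + 180 calendar days = 2024-01-05.
No adjustment is made for weekends or holidays, so 2024-01-05 stands.
Add the 21 calendar-day extension to 2024-01-05: 2024-01-26.
2024-01-26 is a Friday; no weekend or holiday adjustment applies.
The final due date is 2024-01-26.

2024-01-26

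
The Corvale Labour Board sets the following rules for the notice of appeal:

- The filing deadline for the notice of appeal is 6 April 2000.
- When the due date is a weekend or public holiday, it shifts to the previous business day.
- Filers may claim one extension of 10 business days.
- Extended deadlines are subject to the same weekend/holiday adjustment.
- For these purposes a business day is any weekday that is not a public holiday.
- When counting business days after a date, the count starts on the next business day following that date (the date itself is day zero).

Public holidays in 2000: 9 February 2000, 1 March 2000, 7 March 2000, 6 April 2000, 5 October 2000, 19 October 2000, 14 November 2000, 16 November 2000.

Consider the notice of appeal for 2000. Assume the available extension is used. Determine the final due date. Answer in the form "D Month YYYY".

The statutory due date is 6 April 2000.
Because 6 April 2000 is a listed holiday, the deadline becomes 5 April 2000 (Wednesday).
Applying the 10-business-day extension: 10 business days after 5 April 2000 is 20 April 2000.
20 April 2000 is a Thursday and not a listed holiday, so it stands.
The final due date is 20 April 2000.

20 April 2000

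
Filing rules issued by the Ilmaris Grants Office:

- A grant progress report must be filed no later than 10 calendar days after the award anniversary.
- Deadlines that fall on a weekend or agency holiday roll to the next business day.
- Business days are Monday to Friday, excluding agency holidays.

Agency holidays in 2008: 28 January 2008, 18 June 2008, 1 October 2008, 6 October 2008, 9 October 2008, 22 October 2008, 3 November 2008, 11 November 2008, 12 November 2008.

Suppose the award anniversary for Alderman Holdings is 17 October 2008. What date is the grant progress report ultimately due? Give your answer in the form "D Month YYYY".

10 calendar days after 17 October 2008 is 27 October 2008.
Since 27 October 2008 is a Monday and not a holiday, the date is unchanged.
So the filing is due 27 October 2008.

27 October 2008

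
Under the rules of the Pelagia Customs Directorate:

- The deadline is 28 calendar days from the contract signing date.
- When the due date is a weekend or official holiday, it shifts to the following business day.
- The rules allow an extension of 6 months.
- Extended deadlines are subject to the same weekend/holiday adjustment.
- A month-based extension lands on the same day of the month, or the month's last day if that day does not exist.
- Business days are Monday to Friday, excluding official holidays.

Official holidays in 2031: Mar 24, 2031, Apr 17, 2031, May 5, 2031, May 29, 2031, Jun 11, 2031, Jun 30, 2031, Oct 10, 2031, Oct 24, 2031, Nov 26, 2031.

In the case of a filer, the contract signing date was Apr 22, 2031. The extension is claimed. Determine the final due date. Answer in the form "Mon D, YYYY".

Nov 20, 2031

Trigger date Apr 22, 2031 + 28 calendar days = May 20, 2031.
Since May 20, 2031 is a Tuesday and not a holiday, the date is unchanged.
The 6 months extension carries May 20, 2031 to Nov 20, 2031.
Nov 20, 2031 is a Thursday and not a listed holiday, so it stands.
Final deadline: Nov 20, 2031.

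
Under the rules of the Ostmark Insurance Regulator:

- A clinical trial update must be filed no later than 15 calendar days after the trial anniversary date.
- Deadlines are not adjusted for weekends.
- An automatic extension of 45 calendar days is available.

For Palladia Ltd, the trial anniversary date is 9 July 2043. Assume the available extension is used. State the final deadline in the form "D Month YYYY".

Adding 15 calendar days to 9 July 2043 gives 24 July 2043.
24 July 2043 is a Friday; no weekend or holiday adjustment applies.
Add the 45 calendar-day extension to 24 July 2043: 7 September 2043.
7 September 2043 falls on a Monday. The rules make no weekend/holiday allowance, so it remains 7 September 2043.
Deadline: 7 September 2043.

7 September 2043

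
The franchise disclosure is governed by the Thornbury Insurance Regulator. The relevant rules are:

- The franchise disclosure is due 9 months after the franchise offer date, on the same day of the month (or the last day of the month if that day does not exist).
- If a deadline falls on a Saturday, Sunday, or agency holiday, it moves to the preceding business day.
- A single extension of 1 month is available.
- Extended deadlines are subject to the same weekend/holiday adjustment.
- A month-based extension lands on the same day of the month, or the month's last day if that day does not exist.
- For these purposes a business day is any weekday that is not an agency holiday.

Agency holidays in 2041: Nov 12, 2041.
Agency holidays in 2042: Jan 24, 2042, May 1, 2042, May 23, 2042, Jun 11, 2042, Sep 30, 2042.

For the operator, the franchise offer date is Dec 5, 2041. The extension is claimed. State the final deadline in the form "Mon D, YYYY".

9 months after Dec 5, 2041, on the same day of the month, is Sep 5, 2042.
Sep 5, 2042 (Friday) is already a business day.
Applying the 1 month extension: 1 month after Sep 5, 2042 is Oct 5, 2042.
Because Oct 5, 2042 is a Sunday, the deadline becomes Oct 3, 2042 (Friday).
Final deadline: Oct 3, 2042.

Oct 3, 2042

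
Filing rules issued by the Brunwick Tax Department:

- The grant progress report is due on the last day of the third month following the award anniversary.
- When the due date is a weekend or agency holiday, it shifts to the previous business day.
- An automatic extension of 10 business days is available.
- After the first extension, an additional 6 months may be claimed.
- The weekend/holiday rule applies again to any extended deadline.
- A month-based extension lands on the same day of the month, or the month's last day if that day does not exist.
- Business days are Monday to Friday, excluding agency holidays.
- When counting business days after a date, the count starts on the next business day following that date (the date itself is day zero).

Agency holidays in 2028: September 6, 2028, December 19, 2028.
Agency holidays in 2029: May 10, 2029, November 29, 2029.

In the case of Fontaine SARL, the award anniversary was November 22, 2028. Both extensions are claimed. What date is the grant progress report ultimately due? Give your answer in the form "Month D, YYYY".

September 14, 2029

The third month after November 22, 2028 is February 2029, whose last day is February 28, 2029.
February 28, 2029 is a Wednesday and not a listed holiday, so it stands.
Applying the 10-business-day extension: 10 business days after February 28, 2029 is March 14, 2029.
March 14, 2029 is a Wednesday and not a listed holiday, so it stands.
The 6 months extension carries March 14, 2029 to September 14, 2029.
September 14, 2029 falls on a Friday, which is a business day, so no adjustment is needed.
Final deadline: September 14, 2029.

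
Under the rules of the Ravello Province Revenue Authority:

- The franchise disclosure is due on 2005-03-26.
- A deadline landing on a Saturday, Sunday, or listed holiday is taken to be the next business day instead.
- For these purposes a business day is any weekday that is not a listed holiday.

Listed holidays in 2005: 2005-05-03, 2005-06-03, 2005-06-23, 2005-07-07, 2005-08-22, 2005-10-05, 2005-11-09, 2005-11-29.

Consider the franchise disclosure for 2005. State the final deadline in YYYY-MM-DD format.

The stated deadline is 2005-03-26.
2005-03-26 is a Saturday; the next business day is 2005-03-28 (Monday).
The final due date is 2005-03-28.

2005-03-28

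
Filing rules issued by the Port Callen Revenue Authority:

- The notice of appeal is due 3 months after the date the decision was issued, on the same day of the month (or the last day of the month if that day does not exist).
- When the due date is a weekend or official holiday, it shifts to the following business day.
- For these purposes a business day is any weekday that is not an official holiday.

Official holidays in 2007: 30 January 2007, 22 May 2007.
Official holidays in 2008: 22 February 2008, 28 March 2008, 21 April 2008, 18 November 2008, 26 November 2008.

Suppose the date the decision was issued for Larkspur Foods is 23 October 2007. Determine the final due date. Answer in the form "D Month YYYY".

23 January 2008

3 months from 23 October 2007 is 23 January 2008.
Since 23 January 2008 is a Wednesday and not a holiday, the date is unchanged.
So the filing is due 23 January 2008.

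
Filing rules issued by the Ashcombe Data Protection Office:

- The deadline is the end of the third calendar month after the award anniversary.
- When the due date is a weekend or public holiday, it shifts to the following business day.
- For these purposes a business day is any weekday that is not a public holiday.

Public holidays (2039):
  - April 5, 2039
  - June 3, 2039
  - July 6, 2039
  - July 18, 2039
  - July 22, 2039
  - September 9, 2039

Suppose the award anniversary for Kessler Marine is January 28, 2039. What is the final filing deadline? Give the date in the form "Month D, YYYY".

3 months after January 28, 2039 is April 2039; that month ends on April 30, 2039.
April 30, 2039 is a Saturday, so it moves to the next business day, May 2, 2039 (Monday).
So the filing is due May 2, 2039.

May 2, 2039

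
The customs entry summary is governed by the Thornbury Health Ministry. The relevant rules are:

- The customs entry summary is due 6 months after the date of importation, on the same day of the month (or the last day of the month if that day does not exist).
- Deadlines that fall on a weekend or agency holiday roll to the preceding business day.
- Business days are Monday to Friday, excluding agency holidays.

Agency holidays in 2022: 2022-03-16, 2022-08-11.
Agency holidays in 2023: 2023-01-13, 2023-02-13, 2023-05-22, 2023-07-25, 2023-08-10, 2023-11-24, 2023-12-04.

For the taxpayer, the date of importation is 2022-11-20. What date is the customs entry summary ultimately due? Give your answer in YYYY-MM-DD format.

2023-05-19

Moving 6 months forward from 2022-11-20 on the corresponding day gives 2023-05-20.
2023-05-20 is a Saturday; the preceding business day is 2023-05-19 (Friday).
Deadline: 2023-05-19.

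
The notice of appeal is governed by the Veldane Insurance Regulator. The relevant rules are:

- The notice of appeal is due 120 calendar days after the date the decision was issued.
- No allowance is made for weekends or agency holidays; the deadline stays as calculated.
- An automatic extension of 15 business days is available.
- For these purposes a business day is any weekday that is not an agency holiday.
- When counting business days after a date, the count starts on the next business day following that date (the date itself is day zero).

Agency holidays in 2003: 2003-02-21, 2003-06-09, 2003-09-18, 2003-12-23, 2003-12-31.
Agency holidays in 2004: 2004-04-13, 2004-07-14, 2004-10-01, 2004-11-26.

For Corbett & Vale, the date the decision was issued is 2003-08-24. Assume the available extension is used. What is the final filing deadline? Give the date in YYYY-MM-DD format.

120 calendar days after 2003-08-24 is 2003-12-22.
2003-12-22 falls on a Monday. The rules make no weekend/holiday allowance, so it remains 2003-12-22.
Counting 15 further business days from 2003-12-22 reaches 2004-01-14.
2004-01-14 is a Wednesday; no weekend or holiday adjustment applies.
So the filing is due 2004-01-14.

2004-01-14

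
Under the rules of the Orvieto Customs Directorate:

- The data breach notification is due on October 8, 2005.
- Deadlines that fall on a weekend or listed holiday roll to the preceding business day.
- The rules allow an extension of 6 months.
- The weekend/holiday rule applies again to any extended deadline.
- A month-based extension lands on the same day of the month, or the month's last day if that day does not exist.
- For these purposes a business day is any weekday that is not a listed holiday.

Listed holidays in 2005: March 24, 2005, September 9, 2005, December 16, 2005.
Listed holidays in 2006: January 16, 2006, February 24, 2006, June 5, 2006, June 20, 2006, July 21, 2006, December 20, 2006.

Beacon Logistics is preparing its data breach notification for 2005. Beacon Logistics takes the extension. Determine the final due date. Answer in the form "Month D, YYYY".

Start from the fixed due date, October 8, 2005.
October 8, 2005 is a Saturday, so it moves to the preceding business day, October 7, 2005 (Friday).
Applying the 6 months extension: 6 months after October 7, 2005 is April 7, 2006.
April 7, 2006 (Friday) is already a business day.
Deadline: April 7, 2006.

April 7, 2006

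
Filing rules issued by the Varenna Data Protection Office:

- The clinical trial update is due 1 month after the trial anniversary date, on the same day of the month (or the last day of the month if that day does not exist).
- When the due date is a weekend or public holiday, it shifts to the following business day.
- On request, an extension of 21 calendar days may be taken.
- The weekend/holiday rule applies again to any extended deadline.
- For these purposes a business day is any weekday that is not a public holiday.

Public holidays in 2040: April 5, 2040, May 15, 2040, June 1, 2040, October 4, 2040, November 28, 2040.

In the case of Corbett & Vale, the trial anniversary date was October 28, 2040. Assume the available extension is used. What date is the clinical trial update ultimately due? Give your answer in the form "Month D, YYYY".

December 20, 2040

Moving 1 month forward from October 28, 2040 on the corresponding day gives November 28, 2040.
November 28, 2040 is a listed holiday, so it moves to the next business day, November 29, 2040 (Thursday).
With the 21-day extension, November 29, 2040 becomes December 20, 2040.
December 20, 2040 falls on a Thursday, which is a business day, so no adjustment is needed.
Final deadline: December 20, 2040.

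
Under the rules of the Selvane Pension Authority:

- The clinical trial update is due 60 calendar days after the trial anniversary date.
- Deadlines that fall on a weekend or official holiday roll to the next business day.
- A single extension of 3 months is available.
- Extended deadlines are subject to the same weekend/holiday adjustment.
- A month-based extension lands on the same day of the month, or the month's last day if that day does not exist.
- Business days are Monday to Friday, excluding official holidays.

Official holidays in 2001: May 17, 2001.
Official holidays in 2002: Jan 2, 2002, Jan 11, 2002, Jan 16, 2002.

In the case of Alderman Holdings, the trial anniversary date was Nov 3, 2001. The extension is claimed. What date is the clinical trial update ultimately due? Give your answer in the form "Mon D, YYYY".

Apr 3, 2002

From Nov 3, 2001, 60 calendar days later is Jan 2, 2002.
Jan 2, 2002 falls on a listed holiday. Rolling to the next business day gives Jan 3, 2002, a Thursday.
Add 3 months to Jan 3, 2002: Apr 3, 2002.
Apr 3, 2002 is a Wednesday and not a listed holiday, so it stands.
So the filing is due Apr 3, 2002.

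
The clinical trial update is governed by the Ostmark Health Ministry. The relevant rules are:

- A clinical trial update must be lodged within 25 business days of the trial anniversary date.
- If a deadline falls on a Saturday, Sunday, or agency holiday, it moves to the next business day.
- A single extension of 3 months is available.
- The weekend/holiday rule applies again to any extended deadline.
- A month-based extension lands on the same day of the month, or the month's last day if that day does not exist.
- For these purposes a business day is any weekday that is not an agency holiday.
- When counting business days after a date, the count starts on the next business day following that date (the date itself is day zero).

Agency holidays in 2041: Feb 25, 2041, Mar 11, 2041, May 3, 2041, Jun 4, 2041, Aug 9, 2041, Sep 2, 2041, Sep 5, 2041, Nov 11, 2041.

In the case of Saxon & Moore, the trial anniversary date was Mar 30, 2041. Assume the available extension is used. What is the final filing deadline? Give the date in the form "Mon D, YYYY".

Aug 6, 2041

25 business days after Mar 30, 2041, excluding weekends and holidays, is May 6, 2041.
May 6, 2041 falls on a Monday, which is a business day, so no adjustment is needed.
Applying the 3 months extension: 3 months after May 6, 2041 is Aug 6, 2041.
Aug 6, 2041 falls on a Tuesday, which is a business day, so no adjustment is needed.
So the filing is due Aug 6, 2041.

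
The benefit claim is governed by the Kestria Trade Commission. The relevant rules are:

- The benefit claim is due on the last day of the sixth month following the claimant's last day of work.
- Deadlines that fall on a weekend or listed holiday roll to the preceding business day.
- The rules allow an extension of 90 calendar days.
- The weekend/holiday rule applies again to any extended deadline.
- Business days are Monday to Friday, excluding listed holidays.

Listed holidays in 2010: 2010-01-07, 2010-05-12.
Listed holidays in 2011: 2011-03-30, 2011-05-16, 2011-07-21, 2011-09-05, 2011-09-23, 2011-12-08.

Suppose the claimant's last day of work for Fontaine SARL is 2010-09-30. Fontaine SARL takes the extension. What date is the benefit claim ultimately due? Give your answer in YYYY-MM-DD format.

6 months after 2010-09-30 falls in March 2011; the last day of that month is 2011-03-31.
2011-03-31 is a Thursday and not a listed holiday, so it stands.
Add the 90 calendar-day extension to 2011-03-31: 2011-06-29.
2011-06-29 falls on a Wednesday, which is a business day, so no adjustment is needed.
Deadline: 2011-06-29.

2011-06-29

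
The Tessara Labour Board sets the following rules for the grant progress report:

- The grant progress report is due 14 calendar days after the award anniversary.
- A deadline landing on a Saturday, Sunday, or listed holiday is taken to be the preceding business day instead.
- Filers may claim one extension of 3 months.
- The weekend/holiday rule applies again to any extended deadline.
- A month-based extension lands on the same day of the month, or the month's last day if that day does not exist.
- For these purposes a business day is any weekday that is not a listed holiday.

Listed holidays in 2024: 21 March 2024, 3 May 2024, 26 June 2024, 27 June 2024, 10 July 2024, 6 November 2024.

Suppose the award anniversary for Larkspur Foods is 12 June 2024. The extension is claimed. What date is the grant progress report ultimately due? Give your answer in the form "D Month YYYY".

From 12 June 2024, 14 calendar days later is 26 June 2024.
Because 26 June 2024 is a listed holiday, the deadline becomes 25 June 2024 (Tuesday).
Add 3 months to 25 June 2024: 25 September 2024.
Since 25 September 2024 is a Wednesday and not a holiday, the date is unchanged.
So the filing is due 25 September 2024.

25 September 2024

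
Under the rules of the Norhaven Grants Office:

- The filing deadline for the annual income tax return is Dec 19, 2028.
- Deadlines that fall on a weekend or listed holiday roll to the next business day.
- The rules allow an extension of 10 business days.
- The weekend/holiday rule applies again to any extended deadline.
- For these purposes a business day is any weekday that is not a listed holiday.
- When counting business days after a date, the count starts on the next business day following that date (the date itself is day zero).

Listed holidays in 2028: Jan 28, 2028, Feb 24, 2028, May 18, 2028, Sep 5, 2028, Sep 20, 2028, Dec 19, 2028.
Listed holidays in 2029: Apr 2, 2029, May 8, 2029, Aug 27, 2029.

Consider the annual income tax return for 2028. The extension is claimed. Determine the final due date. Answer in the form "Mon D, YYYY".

Jan 3, 2029

The stated deadline is Dec 19, 2028.
Dec 19, 2028 is a listed holiday; the next business day is Dec 20, 2028 (Wednesday).
The 10-business-day extension runs from Dec 20, 2028 to Jan 3, 2029.
Jan 3, 2029 (Wednesday) is already a business day.
Final deadline: Jan 3, 2029.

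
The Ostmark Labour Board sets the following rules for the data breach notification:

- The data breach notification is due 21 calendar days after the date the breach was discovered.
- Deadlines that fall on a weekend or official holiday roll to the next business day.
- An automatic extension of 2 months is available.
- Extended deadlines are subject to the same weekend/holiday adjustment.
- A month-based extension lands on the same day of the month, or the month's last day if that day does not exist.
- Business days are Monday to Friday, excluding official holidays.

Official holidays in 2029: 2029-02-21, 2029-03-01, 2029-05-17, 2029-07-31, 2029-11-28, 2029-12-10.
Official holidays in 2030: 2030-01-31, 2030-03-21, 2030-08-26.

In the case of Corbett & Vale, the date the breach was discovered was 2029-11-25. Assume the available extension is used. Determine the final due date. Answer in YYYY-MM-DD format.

Trigger date 2029-11-25 + 21 calendar days = 2029-12-16.
Because 2029-12-16 is a Sunday, the deadline becomes 2029-12-17 (Monday).
Applying the 2 months extension: 2 months after 2029-12-17 is 2030-02-17.
2030-02-17 is a Sunday, so it moves to the next business day, 2030-02-18 (Monday).
So the filing is due 2030-02-18.

2030-02-18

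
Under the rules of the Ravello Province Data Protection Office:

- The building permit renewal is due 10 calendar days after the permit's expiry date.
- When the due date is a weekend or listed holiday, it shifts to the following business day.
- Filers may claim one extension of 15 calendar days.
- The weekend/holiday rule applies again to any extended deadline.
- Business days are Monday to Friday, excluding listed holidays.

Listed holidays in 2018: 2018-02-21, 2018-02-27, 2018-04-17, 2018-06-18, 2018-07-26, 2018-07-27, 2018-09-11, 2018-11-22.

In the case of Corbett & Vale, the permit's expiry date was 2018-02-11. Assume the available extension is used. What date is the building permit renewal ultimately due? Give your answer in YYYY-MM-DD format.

2018-03-09

10 calendar days after 2018-02-11 is 2018-02-21.
Because 2018-02-21 is a listed holiday, the deadline becomes 2018-02-22 (Thursday).
Applying the 15-calendar-day extension: 2018-02-22 + 15 days = 2018-03-09.
Since 2018-03-09 is a Friday and not a holiday, the date is unchanged.
Deadline: 2018-03-09.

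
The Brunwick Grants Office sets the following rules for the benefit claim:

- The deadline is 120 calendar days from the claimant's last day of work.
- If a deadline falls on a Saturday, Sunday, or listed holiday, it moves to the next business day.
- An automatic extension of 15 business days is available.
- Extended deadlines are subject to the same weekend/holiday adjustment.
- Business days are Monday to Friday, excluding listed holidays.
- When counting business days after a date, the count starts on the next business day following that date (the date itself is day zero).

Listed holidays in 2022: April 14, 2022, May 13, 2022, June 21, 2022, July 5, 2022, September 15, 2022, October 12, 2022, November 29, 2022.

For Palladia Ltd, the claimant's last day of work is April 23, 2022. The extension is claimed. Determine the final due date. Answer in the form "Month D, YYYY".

Trigger date April 23, 2022 + 120 calendar days = August 21, 2022.
Because August 21, 2022 is a Sunday, the deadline becomes August 22, 2022 (Monday).
Applying the 15-business-day extension: 15 business days after August 22, 2022 is September 12, 2022.
September 12, 2022 is a Monday and not a listed holiday, so it stands.
The final due date is September 12, 2022.

September 12, 2022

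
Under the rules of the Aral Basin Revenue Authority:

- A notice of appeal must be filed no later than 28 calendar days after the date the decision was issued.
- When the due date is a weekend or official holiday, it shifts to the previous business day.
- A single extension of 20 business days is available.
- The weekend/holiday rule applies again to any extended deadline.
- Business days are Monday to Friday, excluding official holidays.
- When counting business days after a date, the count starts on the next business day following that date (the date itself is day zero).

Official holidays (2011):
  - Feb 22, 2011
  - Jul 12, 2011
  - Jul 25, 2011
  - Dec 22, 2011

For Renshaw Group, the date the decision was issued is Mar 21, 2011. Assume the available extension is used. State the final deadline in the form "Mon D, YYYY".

May 16, 2011

From Mar 21, 2011, 28 calendar days later is Apr 18, 2011.
Since Apr 18, 2011 is a Monday and not a holiday, the date is unchanged.
The 20-business-day extension runs from Apr 18, 2011 to May 16, 2011.
May 16, 2011 (Monday) is already a business day.
Final deadline: May 16, 2011.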